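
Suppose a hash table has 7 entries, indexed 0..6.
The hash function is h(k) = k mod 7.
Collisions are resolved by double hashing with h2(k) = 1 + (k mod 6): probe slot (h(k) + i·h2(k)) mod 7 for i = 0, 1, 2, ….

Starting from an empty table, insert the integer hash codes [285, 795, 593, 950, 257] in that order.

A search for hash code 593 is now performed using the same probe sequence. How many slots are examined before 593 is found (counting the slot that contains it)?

3

285 hashes to 5; slot 5 is free → place at 5.
795 hashes to 4; slot 4 is free → place at 4.
593 hashes to 5, h2=6; 5,4 taken → place at 3.
950 hashes to 5, h2=3; 5 taken → place at 1.
257 hashes to 5, h2=6; 5,4,3 taken → place at 2.
Table: [_, 950, 257, 593, 795, 285, _]
Lookup 593: h=5, h2=6, probe 5,4,3 → found at 3.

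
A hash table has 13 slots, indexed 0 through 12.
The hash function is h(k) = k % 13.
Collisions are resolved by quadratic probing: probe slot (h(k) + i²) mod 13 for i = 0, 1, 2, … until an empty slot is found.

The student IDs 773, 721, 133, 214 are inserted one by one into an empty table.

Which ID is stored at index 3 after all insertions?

133

773: h=6 -> slot 6
721: h=6, probe 6,7 -> slot 7
133: h=3 -> slot 3
214: h=6, probe 6,7,10 -> slot 10
Table: [—, —, —, 133, —, —, 773, 721, —, —, 214, —, —]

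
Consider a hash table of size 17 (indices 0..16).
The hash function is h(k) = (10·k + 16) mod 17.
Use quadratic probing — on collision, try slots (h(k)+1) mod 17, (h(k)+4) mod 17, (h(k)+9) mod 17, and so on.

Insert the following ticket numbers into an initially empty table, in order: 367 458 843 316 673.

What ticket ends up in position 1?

367 hashes to 14; slot 14 is free => place at 14.
458 hashes to 6; slot 6 is free => place at 6.
843 hashes to 14; 14 taken => place at 15.
316 hashes to 14; 14,15 taken => place at 1.
673 hashes to 14; 14,15,1,6 taken => place at 13.
Table: [., 316, ., ., ., ., 458, ., ., ., ., ., ., 673, 367, 843, .]

316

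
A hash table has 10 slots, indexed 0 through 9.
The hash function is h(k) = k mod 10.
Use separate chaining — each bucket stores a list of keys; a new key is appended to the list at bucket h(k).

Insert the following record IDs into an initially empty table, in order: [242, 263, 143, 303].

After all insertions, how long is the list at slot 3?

242 -> bucket 2
263 -> bucket 3
143 -> bucket 3 (collision)
303 -> bucket 3 (collision)
Final buckets:
0: ∅
1: ∅
2: 242
3: 263 -> 143 -> 303
4: ∅
5: ∅
6: ∅
7: ∅
8: ∅
9: ∅

3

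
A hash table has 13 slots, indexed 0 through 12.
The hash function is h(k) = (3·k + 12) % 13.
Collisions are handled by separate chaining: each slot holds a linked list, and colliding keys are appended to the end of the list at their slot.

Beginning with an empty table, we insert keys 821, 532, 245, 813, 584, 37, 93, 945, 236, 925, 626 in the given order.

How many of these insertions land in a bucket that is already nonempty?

6

821 → bucket 5
532 → bucket 9
245 → bucket 6
813 → bucket 7
584 → bucket 9 (collision)
37 → bucket 6 (collision)
93 → bucket 5 (collision)
945 → bucket 0
236 → bucket 5 (collision)
925 → bucket 5 (collision)
626 → bucket 5 (collision)
Final buckets:
0: 945
1: ∅
2: ∅
3: ∅
4: ∅
5: 821 -> 93 -> 236 -> 925 -> 626
6: 245 -> 37
7: 813
8: ∅
9: 532 -> 584
10: ∅
11: ∅
12: ∅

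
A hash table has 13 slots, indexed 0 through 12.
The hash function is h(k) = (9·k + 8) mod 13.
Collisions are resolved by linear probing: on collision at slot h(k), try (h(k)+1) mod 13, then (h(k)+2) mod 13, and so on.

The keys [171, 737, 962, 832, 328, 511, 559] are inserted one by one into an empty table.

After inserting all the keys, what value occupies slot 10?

328

171 hashes to 0; slot 0 is free -> place at 0.
737 hashes to 11; slot 11 is free -> place at 11.
962 hashes to 8; slot 8 is free -> place at 8.
832 hashes to 8; 8 taken -> place at 9.
328 hashes to 9; 9 taken -> place at 10.
511 hashes to 5; slot 5 is free -> place at 5.
559 hashes to 8; 8,9,10,11 taken -> place at 12.
Table: [171, _, _, _, _, 511, _, _, 962, 832, 328, 737, 559]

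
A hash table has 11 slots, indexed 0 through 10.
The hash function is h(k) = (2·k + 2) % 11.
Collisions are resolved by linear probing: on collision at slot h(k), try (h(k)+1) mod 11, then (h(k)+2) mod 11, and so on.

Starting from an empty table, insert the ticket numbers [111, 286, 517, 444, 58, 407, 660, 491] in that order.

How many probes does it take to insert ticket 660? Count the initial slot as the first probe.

111: h=4 -> slot 4
286: h=2 -> slot 2
517: h=2, probe 2,3 -> slot 3
444: h=10 -> slot 10
58: h=8 -> slot 8
407: h=2, probe 2,3,4,5 -> slot 5
660: h=2, probe 2,3,4,5,6 -> slot 6
491: h=5, probe 5,6,7 -> slot 7
Table: [∅, ∅, 286, 517, 111, 407, 660, 491, 58, ∅, 444]

5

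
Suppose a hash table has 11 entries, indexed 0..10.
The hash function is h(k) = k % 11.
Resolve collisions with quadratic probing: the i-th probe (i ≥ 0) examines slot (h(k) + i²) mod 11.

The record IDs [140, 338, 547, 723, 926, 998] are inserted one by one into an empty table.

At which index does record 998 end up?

0

Insert 140: h=8, slot 8 empty → index 8.
Insert 338: h=8, slot 8 occupied → index 9.
Insert 547: h=8, slots 8,9 occupied → index 1.
Insert 723: h=8, slots 8,9,1 occupied → index 6.
Insert 926: h=2, slot 2 empty → index 2.
Insert 998: h=8, slots 8,9,1,6,2 occupied → index 0.
Table: [998, 547, 926, _, _, _, 723, _, 140, 338, _]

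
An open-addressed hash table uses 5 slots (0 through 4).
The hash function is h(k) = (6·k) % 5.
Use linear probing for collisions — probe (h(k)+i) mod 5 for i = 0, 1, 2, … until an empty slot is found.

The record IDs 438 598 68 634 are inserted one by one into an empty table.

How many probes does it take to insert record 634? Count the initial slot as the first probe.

3

438: h=3 -> slot 3
598: h=3, probe 3,4 -> slot 4
68: h=3, probe 3,4,0 -> slot 0
634: h=4, probe 4,0,1 -> slot 1
Table: [68, 634, -, 438, 598]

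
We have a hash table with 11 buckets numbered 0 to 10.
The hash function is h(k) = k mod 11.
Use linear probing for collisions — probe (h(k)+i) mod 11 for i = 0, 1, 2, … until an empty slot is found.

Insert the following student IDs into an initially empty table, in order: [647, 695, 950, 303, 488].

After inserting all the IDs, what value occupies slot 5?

647 hashes to 9; slot 9 is free → place at 9.
695 hashes to 2; slot 2 is free → place at 2.
950 hashes to 4; slot 4 is free → place at 4.
303 hashes to 6; slot 6 is free → place at 6.
488 hashes to 4; 4 taken → place at 5.
Table: [∅, ∅, 695, ∅, 950, 488, 303, ∅, ∅, 647, ∅]

488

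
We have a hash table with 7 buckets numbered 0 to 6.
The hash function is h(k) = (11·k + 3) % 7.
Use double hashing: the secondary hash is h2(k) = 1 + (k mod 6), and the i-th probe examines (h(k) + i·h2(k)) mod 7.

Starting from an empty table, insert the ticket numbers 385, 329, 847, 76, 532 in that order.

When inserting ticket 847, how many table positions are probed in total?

2

Insert 385: h=3, slot 3 empty -> index 3.
Insert 329: h=3, h2=6, slot 3 occupied -> index 2.
Insert 847: h=3, h2=2, slot 3 occupied -> index 5.
Insert 76: h=6, slot 6 empty -> index 6.
Insert 532: h=3, h2=5, slot 3 occupied -> index 1.
Table: [∅, 532, 329, 385, ∅, 847, 76]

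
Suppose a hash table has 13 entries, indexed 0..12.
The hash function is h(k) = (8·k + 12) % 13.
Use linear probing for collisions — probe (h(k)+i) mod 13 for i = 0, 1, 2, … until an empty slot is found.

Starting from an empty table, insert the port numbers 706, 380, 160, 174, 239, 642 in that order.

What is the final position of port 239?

706: h=5 => slot 5
380: h=10 => slot 10
160: h=5, probe 5,6 => slot 6
174: h=0 => slot 0
239: h=0, probe 0,1 => slot 1
642: h=0, probe 0,1,2 => slot 2
Table: [174, 239, 642, —, —, 706, 160, —, —, —, 380, —, —]

1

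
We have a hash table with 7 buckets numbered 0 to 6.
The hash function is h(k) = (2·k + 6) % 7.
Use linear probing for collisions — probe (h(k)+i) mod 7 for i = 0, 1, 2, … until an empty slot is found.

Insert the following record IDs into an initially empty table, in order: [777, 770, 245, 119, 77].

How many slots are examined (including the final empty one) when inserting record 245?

3

777: h=6 => slot 6
770: h=6, probe 6,0 => slot 0
245: h=6, probe 6,0,1 => slot 1
119: h=6, probe 6,0,1,2 => slot 2
77: h=6, probe 6,0,1,2,3 => slot 3
Table: [770, 245, 119, 77, ., ., 777]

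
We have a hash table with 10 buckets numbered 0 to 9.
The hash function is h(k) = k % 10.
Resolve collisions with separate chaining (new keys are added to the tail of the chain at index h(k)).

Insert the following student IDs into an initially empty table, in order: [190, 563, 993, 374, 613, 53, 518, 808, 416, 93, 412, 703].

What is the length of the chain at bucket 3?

Insert 190: h=0, bucket 0 empty -> new chain.
Insert 563: h=3, bucket 3 empty -> new chain.
Insert 993: h=3, bucket 3 nonempty -> append to chain.
Insert 374: h=4, bucket 4 empty -> new chain.
Insert 613: h=3, bucket 3 nonempty -> append to chain.
Insert 53: h=3, bucket 3 nonempty -> append to chain.
Insert 518: h=8, bucket 8 empty -> new chain.
Insert 808: h=8, bucket 8 nonempty -> append to chain.
Insert 416: h=6, bucket 6 empty -> new chain.
Insert 93: h=3, bucket 3 nonempty -> append to chain.
Insert 412: h=2, bucket 2 empty -> new chain.
Insert 703: h=3, bucket 3 nonempty -> append to chain.
Final buckets:
0: 190
1: _
2: 412
3: 563 -> 993 -> 613 -> 53 -> 93 -> 703
4: 374
5: _
6: 416
7: _
8: 518 -> 808
9: _

6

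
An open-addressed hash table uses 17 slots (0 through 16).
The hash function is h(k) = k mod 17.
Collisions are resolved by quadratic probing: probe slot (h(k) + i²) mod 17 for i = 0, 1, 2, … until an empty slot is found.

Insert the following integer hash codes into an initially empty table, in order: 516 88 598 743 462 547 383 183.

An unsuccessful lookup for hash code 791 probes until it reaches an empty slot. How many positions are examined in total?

2

516 hashes to 6; slot 6 is free -> place at 6.
88 hashes to 3; slot 3 is free -> place at 3.
598 hashes to 3; 3 taken -> place at 4.
743 hashes to 12; slot 12 is free -> place at 12.
462 hashes to 3; 3,4 taken -> place at 7.
547 hashes to 3; 3,4,7,12 taken -> place at 2.
383 hashes to 9; slot 9 is free -> place at 9.
183 hashes to 13; slot 13 is free -> place at 13.
Table: [—, —, 547, 88, 598, —, 516, 462, —, 383, —, —, 743, 183, —, —, —]
Lookup 791: h=9, probe 9,10 → slot 10 empty, not found.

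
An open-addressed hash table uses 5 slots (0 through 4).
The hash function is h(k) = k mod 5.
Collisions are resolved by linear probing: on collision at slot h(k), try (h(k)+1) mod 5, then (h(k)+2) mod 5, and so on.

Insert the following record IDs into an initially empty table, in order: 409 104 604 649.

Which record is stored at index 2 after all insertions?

Insert 409: h=4, slot 4 empty → index 4.
Insert 104: h=4, slot 4 occupied → index 0.
Insert 604: h=4, slots 4,0 occupied → index 1.
Insert 649: h=4, slots 4,0,1 occupied → index 2.
Table: [104, 604, 649, ., 409]

649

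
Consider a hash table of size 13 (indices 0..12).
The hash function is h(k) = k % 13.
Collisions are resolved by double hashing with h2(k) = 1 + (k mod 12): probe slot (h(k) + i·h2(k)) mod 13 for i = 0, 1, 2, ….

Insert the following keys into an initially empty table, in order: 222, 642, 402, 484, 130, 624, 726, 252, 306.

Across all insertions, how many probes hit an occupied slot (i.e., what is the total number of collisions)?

Insert 222: h=1, slot 1 empty → index 1.
Insert 642: h=5, slot 5 empty → index 5.
Insert 402: h=12, slot 12 empty → index 12.
Insert 484: h=3, slot 3 empty → index 3.
Insert 130: h=0, slot 0 empty → index 0.
Insert 624: h=0, h2=1, slots 0,1 occupied → index 2.
Insert 726: h=11, slot 11 empty → index 11.
Insert 252: h=5, h2=1, slot 5 occupied → index 6.
Insert 306: h=7, slot 7 empty → index 7.
Table: [130, 222, 624, 484, ., 642, 252, 306, ., ., ., 726, 402]

3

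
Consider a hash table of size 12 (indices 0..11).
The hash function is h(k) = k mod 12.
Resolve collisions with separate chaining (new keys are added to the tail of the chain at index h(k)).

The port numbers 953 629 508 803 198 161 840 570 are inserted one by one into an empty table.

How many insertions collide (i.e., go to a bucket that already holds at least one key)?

3

Insert 953: h=5, bucket 5 empty -> new chain.
Insert 629: h=5, bucket 5 nonempty -> append to chain.
Insert 508: h=4, bucket 4 empty -> new chain.
Insert 803: h=11, bucket 11 empty -> new chain.
Insert 198: h=6, bucket 6 empty -> new chain.
Insert 161: h=5, bucket 5 nonempty -> append to chain.
Insert 840: h=0, bucket 0 empty -> new chain.
Insert 570: h=6, bucket 6 nonempty -> append to chain.
Final buckets:
0: 840
1: —
2: —
3: —
4: 508
5: 953 -> 629 -> 161
6: 198 -> 570
7: —
8: —
9: —
10: —
11: 803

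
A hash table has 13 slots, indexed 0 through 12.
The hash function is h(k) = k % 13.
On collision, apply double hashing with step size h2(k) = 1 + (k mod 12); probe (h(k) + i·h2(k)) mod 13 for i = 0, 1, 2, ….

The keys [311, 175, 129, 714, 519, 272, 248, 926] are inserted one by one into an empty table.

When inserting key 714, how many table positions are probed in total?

Insert 311: h=12, slot 12 empty -> index 12.
Insert 175: h=6, slot 6 empty -> index 6.
Insert 129: h=12, h2=10, slot 12 occupied -> index 9.
Insert 714: h=12, h2=7, slots 12,6 occupied -> index 0.
Insert 519: h=12, h2=4, slot 12 occupied -> index 3.
Insert 272: h=12, h2=9, slot 12 occupied -> index 8.
Insert 248: h=1, slot 1 empty -> index 1.
Insert 926: h=3, h2=3, slots 3,6,9,12 occupied -> index 2.
Table: [714, 248, 926, 519, ∅, ∅, 175, ∅, 272, 129, ∅, ∅, 311]

3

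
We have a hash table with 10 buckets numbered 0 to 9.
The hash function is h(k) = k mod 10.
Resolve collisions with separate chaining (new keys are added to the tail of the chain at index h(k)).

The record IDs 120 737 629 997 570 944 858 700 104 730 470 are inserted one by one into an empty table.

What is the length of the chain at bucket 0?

5

Insert 120: h=0, bucket 0 empty → new chain.
Insert 737: h=7, bucket 7 empty → new chain.
Insert 629: h=9, bucket 9 empty → new chain.
Insert 997: h=7, bucket 7 nonempty → append to chain.
Insert 570: h=0, bucket 0 nonempty → append to chain.
Insert 944: h=4, bucket 4 empty → new chain.
Insert 858: h=8, bucket 8 empty → new chain.
Insert 700: h=0, bucket 0 nonempty → append to chain.
Insert 104: h=4, bucket 4 nonempty → append to chain.
Insert 730: h=0, bucket 0 nonempty → append to chain.
Insert 470: h=0, bucket 0 nonempty → append to chain.
Final buckets:
0: 120 -> 570 -> 700 -> 730 -> 470
1: -
2: -
3: -
4: 944 -> 104
5: -
6: -
7: 737 -> 997
8: 858
9: 629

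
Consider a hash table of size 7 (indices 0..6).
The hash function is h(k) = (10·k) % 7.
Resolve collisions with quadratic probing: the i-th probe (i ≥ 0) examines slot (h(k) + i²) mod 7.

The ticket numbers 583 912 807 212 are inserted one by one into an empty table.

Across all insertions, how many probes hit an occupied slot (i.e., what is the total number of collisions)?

583 hashes to 6; slot 6 is free -> place at 6.
912 hashes to 6; 6 taken -> place at 0.
807 hashes to 6; 6,0 taken -> place at 3.
212 hashes to 6; 6,0,3 taken -> place at 1.
Table: [912, 212, ., 807, ., ., 583]

6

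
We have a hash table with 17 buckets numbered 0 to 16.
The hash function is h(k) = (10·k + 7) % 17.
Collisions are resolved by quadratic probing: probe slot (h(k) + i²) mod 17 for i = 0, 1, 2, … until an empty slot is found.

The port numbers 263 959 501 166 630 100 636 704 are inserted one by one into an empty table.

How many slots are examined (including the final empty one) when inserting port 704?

Insert 263: h=2, slot 2 empty => index 2.
Insert 959: h=9, slot 9 empty => index 9.
Insert 501: h=2, slot 2 occupied => index 3.
Insert 166: h=1, slot 1 empty => index 1.
Insert 630: h=0, slot 0 empty => index 0.
Insert 100: h=4, slot 4 empty => index 4.
Insert 636: h=9, slot 9 occupied => index 10.
Insert 704: h=9, slots 9,10 occupied => index 13.
Table: [630, 166, 263, 501, 100, —, —, —, —, 959, 636, —, —, 704, —, —, —]

3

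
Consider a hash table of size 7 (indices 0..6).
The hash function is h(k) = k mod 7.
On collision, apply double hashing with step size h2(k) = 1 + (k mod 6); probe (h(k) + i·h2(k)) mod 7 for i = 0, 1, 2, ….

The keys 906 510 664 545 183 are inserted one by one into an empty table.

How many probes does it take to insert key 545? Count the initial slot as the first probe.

2

Insert 906: h=3, slot 3 empty -> index 3.
Insert 510: h=6, slot 6 empty -> index 6.
Insert 664: h=6, h2=5, slot 6 occupied -> index 4.
Insert 545: h=6, h2=6, slot 6 occupied -> index 5.
Insert 183: h=1, slot 1 empty -> index 1.
Table: [_, 183, _, 906, 664, 545, 510]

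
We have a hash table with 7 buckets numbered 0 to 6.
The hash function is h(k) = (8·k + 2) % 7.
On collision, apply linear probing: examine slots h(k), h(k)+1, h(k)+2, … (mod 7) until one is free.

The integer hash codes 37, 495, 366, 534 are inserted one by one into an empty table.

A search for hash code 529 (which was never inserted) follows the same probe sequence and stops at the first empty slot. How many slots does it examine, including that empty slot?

3

37 hashes to 4; slot 4 is free → place at 4.
495 hashes to 0; slot 0 is free → place at 0.
366 hashes to 4; 4 taken → place at 5.
534 hashes to 4; 4,5 taken → place at 6.
Table: [495, -, -, -, 37, 366, 534]
Lookup 529: h=6, probe 6,0,1 → slot 1 empty, not found.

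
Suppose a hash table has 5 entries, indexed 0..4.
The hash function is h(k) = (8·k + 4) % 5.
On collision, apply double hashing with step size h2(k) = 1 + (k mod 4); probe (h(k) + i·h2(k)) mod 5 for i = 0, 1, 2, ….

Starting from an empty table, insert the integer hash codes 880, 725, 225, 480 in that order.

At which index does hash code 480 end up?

880: h=4 => slot 4
725: h=4, h2=2, probe 4,1 => slot 1
225: h=4, h2=2, probe 4,1,3 => slot 3
480: h=4, h2=1, probe 4,0 => slot 0
Table: [480, 725, —, 225, 880]

0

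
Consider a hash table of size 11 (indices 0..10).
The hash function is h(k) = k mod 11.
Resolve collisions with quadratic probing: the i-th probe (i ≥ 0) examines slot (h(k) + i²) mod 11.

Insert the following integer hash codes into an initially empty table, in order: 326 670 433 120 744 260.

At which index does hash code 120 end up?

0

326 hashes to 7; slot 7 is free => place at 7.
670 hashes to 10; slot 10 is free => place at 10.
433 hashes to 4; slot 4 is free => place at 4.
120 hashes to 10; 10 taken => place at 0.
744 hashes to 7; 7 taken => place at 8.
260 hashes to 7; 7,8,0 taken => place at 5.
Table: [120, ∅, ∅, ∅, 433, 260, ∅, 326, 744, ∅, 670]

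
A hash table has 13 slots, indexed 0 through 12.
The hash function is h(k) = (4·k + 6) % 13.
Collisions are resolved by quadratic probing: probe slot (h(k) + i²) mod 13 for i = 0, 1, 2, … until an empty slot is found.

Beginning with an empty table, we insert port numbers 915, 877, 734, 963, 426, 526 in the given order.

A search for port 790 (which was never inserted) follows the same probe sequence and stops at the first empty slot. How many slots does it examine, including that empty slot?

3

915 hashes to 0; slot 0 is free → place at 0.
877 hashes to 4; slot 4 is free → place at 4.
734 hashes to 4; 4 taken → place at 5.
963 hashes to 10; slot 10 is free → place at 10.
426 hashes to 7; slot 7 is free → place at 7.
526 hashes to 4; 4,5 taken → place at 8.
Table: [915, —, —, —, 877, 734, —, 426, 526, —, 963, —, —]
Lookup 790: h=7, probe 7,8,11 → slot 11 empty, not found.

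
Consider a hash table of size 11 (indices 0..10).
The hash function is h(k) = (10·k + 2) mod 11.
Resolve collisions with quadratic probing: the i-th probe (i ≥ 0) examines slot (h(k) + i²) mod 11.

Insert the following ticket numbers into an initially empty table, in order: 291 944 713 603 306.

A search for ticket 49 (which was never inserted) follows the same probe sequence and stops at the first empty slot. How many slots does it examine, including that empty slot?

3

291 hashes to 8; slot 8 is free => place at 8.
944 hashes to 4; slot 4 is free => place at 4.
713 hashes to 4; 4 taken => place at 5.
603 hashes to 4; 4,5,8 taken => place at 2.
306 hashes to 4; 4,5,8,2 taken => place at 9.
Table: [_, _, 603, _, 944, 713, _, _, 291, 306, _]
Lookup 49: h=8, probe 8,9,1 → slot 1 empty, not found.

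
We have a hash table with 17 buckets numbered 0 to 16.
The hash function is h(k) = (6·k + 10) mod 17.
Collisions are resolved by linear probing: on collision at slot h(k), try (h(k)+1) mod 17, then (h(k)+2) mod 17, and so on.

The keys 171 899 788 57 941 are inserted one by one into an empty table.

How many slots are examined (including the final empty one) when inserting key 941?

3

171: h=16 -> slot 16
899: h=15 -> slot 15
788: h=12 -> slot 12
57: h=12, probe 12,13 -> slot 13
941: h=12, probe 12,13,14 -> slot 14
Table: [∅, ∅, ∅, ∅, ∅, ∅, ∅, ∅, ∅, ∅, ∅, ∅, 788, 57, 941, 899, 171]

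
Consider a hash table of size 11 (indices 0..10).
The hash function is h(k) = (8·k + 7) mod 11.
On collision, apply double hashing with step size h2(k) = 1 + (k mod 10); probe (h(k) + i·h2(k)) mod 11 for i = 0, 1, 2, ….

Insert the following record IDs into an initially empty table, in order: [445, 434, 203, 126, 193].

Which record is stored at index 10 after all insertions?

126

445: h=3 => slot 3
434: h=3, h2=5, probe 3,8 => slot 8
203: h=3, h2=4, probe 3,7 => slot 7
126: h=3, h2=7, probe 3,10 => slot 10
193: h=0 => slot 0
Table: [193, ∅, ∅, 445, ∅, ∅, ∅, 203, 434, ∅, 126]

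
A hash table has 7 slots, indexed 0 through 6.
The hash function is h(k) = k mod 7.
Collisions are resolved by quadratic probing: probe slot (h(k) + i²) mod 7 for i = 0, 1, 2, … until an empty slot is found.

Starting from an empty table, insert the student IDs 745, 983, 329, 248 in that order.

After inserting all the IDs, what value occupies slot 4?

Insert 745: h=3, slot 3 empty -> index 3.
Insert 983: h=3, slot 3 occupied -> index 4.
Insert 329: h=0, slot 0 empty -> index 0.
Insert 248: h=3, slots 3,4,0 occupied -> index 5.
Table: [329, —, —, 745, 983, 248, —]

983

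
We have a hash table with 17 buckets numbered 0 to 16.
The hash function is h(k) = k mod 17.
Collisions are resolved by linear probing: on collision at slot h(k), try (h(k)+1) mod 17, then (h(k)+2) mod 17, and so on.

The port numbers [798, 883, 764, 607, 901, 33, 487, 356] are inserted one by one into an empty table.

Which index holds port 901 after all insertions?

798 hashes to 16; slot 16 is free → place at 16.
883 hashes to 16; 16 taken → place at 0.
764 hashes to 16; 16,0 taken → place at 1.
607 hashes to 12; slot 12 is free → place at 12.
901 hashes to 0; 0,1 taken → place at 2.
33 hashes to 16; 16,0,1,2 taken → place at 3.
487 hashes to 11; slot 11 is free → place at 11.
356 hashes to 16; 16,0,1,2,3 taken → place at 4.
Table: [883, 764, 901, 33, 356, ∅, ∅, ∅, ∅, ∅, ∅, 487, 607, ∅, ∅, ∅, 798]

2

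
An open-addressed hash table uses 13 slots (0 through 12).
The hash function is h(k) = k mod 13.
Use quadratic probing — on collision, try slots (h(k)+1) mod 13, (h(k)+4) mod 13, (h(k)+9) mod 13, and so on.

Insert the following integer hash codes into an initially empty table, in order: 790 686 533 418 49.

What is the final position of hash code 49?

1

790: h=10 => slot 10
686: h=10, probe 10,11 => slot 11
533: h=0 => slot 0
418: h=2 => slot 2
49: h=10, probe 10,11,1 => slot 1
Table: [533, 49, 418, -, -, -, -, -, -, -, 790, 686, -]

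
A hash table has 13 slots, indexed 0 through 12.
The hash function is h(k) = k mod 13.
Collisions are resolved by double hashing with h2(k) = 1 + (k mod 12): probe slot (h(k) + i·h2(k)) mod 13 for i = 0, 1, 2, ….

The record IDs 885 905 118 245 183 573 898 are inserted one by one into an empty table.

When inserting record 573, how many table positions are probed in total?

5

885 hashes to 1; slot 1 is free => place at 1.
905 hashes to 8; slot 8 is free => place at 8.
118 hashes to 1, h2=11; 1 taken => place at 12.
245 hashes to 11; slot 11 is free => place at 11.
183 hashes to 1, h2=4; 1 taken => place at 5.
573 hashes to 1, h2=10; 1,11,8,5 taken => place at 2.
898 hashes to 1, h2=11; 1,12 taken => place at 10.
Table: [∅, 885, 573, ∅, ∅, 183, ∅, ∅, 905, ∅, 898, 245, 118]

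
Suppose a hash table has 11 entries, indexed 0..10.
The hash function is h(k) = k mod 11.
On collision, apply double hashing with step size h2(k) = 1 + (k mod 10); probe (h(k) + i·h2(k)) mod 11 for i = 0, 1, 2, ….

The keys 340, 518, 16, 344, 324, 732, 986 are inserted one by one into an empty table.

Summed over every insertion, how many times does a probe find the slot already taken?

2

340: h=10 → slot 10
518: h=1 → slot 1
16: h=5 → slot 5
344: h=3 → slot 3
324: h=5, h2=5, probe 5,10,4 → slot 4
732: h=6 → slot 6
986: h=7 → slot 7
Table: [_, 518, _, 344, 324, 16, 732, 986, _, _, 340]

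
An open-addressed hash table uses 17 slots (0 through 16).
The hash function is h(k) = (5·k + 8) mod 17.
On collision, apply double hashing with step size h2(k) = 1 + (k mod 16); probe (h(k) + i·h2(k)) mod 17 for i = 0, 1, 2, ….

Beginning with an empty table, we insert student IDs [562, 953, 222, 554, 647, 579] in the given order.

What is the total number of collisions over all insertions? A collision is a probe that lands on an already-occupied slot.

562: h=13 → slot 13
953: h=13, h2=10, probe 13,6 → slot 6
222: h=13, h2=15, probe 13,11 → slot 11
554: h=7 → slot 7
647: h=13, h2=8, probe 13,4 → slot 4
579: h=13, h2=4, probe 13,0 → slot 0
Table: [579, _, _, _, 647, _, 953, 554, _, _, _, 222, _, 562, _, _, _]

4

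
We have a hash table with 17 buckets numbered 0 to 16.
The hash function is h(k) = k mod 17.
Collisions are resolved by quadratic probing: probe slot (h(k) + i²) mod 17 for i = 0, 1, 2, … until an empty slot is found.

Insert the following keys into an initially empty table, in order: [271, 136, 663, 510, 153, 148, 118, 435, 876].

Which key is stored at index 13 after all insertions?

Insert 271: h=16, slot 16 empty → index 16.
Insert 136: h=0, slot 0 empty → index 0.
Insert 663: h=0, slot 0 occupied → index 1.
Insert 510: h=0, slots 0,1 occupied → index 4.
Insert 153: h=0, slots 0,1,4 occupied → index 9.
Insert 148: h=12, slot 12 empty → index 12.
Insert 118: h=16, slots 16,0 occupied → index 3.
Insert 435: h=10, slot 10 empty → index 10.
Insert 876: h=9, slots 9,10 occupied → index 13.
Table: [136, 663, -, 118, 510, -, -, -, -, 153, 435, -, 148, 876, -, -, 271]

876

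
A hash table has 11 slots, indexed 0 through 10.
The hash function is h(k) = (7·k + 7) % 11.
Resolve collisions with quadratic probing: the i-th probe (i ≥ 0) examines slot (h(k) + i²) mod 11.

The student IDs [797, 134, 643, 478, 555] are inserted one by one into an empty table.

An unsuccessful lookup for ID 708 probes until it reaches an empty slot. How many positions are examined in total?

797: h=9 -> slot 9
134: h=10 -> slot 10
643: h=9, probe 9,10,2 -> slot 2
478: h=9, probe 9,10,2,7 -> slot 7
555: h=9, probe 9,10,2,7,3 -> slot 3
Table: [∅, ∅, 643, 555, ∅, ∅, ∅, 478, ∅, 797, 134]
Lookup 708: h=2, probe 2,3,6 → slot 6 empty, not found.

3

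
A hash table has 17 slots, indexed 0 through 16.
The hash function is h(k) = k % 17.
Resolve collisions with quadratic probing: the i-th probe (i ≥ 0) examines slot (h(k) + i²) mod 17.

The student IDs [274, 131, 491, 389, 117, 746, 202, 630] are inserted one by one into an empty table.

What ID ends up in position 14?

746

274 hashes to 2; slot 2 is free → place at 2.
131 hashes to 12; slot 12 is free → place at 12.
491 hashes to 15; slot 15 is free → place at 15.
389 hashes to 15; 15 taken → place at 16.
117 hashes to 15; 15,16,2 taken → place at 7.
746 hashes to 15; 15,16,2,7 taken → place at 14.
202 hashes to 15; 15,16,2,7,14 taken → place at 6.
630 hashes to 1; slot 1 is free → place at 1.
Table: [., 630, 274, ., ., ., 202, 117, ., ., ., ., 131, ., 746, 491, 389]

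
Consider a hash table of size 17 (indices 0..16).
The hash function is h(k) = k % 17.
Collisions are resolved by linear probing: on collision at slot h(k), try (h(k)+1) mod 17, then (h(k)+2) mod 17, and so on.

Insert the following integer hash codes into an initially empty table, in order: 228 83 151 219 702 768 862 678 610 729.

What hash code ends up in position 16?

151

228: h=7 → slot 7
83: h=15 → slot 15
151: h=15, probe 15,16 → slot 16
219: h=15, probe 15,16,0 → slot 0
702: h=5 → slot 5
768: h=3 → slot 3
862: h=12 → slot 12
678: h=15, probe 15,16,0,1 → slot 1
610: h=15, probe 15,16,0,1,2 → slot 2
729: h=15, probe 15,16,0,1,2,3,4 → slot 4
Table: [219, 678, 610, 768, 729, 702, _, 228, _, _, _, _, 862, _, _, 83, 151]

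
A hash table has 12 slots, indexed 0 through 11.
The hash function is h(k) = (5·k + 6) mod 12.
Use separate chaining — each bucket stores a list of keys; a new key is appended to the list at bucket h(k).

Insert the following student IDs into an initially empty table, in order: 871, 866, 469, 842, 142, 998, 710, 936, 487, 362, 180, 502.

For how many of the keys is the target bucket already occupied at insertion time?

871 -> bucket 5
866 -> bucket 4
469 -> bucket 11
842 -> bucket 4 (collision)
142 -> bucket 8
998 -> bucket 4 (collision)
710 -> bucket 4 (collision)
936 -> bucket 6
487 -> bucket 5 (collision)
362 -> bucket 4 (collision)
180 -> bucket 6 (collision)
502 -> bucket 8 (collision)
Final buckets:
0: .
1: .
2: .
3: .
4: 866 -> 842 -> 998 -> 710 -> 362
5: 871 -> 487
6: 936 -> 180
7: .
8: 142 -> 502
9: .
10: .
11: 469

7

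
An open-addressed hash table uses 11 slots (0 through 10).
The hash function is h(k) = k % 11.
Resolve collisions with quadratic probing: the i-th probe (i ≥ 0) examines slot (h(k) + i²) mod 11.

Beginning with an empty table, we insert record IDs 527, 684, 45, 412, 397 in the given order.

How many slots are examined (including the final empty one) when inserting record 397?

Insert 527: h=10, slot 10 empty => index 10.
Insert 684: h=2, slot 2 empty => index 2.
Insert 45: h=1, slot 1 empty => index 1.
Insert 412: h=5, slot 5 empty => index 5.
Insert 397: h=1, slots 1,2,5,10 occupied => index 6.
Table: [-, 45, 684, -, -, 412, 397, -, -, -, 527]

5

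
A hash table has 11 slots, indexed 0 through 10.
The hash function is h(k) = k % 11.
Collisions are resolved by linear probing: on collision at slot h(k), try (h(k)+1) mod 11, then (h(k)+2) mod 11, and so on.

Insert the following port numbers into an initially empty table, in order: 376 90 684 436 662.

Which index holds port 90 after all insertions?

376: h=2 -> slot 2
90: h=2, probe 2,3 -> slot 3
684: h=2, probe 2,3,4 -> slot 4
436: h=7 -> slot 7
662: h=2, probe 2,3,4,5 -> slot 5
Table: [_, _, 376, 90, 684, 662, _, 436, _, _, _]

3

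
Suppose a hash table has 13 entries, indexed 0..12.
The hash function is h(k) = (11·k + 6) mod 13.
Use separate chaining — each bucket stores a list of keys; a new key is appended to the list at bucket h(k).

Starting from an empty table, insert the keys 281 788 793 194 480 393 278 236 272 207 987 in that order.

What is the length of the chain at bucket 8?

5

Insert 281: h=3, bucket 3 empty -> new chain.
Insert 788: h=3, bucket 3 nonempty -> append to chain.
Insert 793: h=6, bucket 6 empty -> new chain.
Insert 194: h=8, bucket 8 empty -> new chain.
Insert 480: h=8, bucket 8 nonempty -> append to chain.
Insert 393: h=0, bucket 0 empty -> new chain.
Insert 278: h=9, bucket 9 empty -> new chain.
Insert 236: h=2, bucket 2 empty -> new chain.
Insert 272: h=8, bucket 8 nonempty -> append to chain.
Insert 207: h=8, bucket 8 nonempty -> append to chain.
Insert 987: h=8, bucket 8 nonempty -> append to chain.
Final buckets:
0: 393
1: _
2: 236
3: 281 -> 788
4: _
5: _
6: 793
7: _
8: 194 -> 480 -> 272 -> 207 -> 987
9: 278
10: _
11: _
12: _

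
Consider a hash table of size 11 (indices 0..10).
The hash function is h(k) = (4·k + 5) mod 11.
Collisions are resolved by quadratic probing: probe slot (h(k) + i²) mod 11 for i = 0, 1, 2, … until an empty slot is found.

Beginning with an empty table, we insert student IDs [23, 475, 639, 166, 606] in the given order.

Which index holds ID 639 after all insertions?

23: h=9 => slot 9
475: h=2 => slot 2
639: h=9, probe 9,10 => slot 10
166: h=9, probe 9,10,2,7 => slot 7
606: h=9, probe 9,10,2,7,3 => slot 3
Table: [—, —, 475, 606, —, —, —, 166, —, 23, 639]

10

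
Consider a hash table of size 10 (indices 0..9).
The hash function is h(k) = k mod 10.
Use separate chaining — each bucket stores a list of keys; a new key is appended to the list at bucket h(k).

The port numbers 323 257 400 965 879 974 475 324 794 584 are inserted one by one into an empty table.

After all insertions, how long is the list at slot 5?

323 -> bucket 3
257 -> bucket 7
400 -> bucket 0
965 -> bucket 5
879 -> bucket 9
974 -> bucket 4
475 -> bucket 5 (collision)
324 -> bucket 4 (collision)
794 -> bucket 4 (collision)
584 -> bucket 4 (collision)
Final buckets:
0: 400
1: -
2: -
3: 323
4: 974 -> 324 -> 794 -> 584
5: 965 -> 475
6: -
7: 257
8: -
9: 879

2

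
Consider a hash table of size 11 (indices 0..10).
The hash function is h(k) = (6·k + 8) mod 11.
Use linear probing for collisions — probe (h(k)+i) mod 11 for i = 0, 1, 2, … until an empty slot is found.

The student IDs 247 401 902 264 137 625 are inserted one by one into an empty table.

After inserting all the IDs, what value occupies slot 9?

Insert 247: h=5, slot 5 empty -> index 5.
Insert 401: h=5, slot 5 occupied -> index 6.
Insert 902: h=8, slot 8 empty -> index 8.
Insert 264: h=8, slot 8 occupied -> index 9.
Insert 137: h=5, slots 5,6 occupied -> index 7.
Insert 625: h=7, slots 7,8,9 occupied -> index 10.
Table: [_, _, _, _, _, 247, 401, 137, 902, 264, 625]

264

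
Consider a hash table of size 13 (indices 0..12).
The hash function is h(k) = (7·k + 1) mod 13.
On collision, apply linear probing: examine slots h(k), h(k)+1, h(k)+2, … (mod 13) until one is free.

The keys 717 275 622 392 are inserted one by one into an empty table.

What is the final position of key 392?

4

Insert 717: h=2, slot 2 empty => index 2.
Insert 275: h=2, slot 2 occupied => index 3.
Insert 622: h=0, slot 0 empty => index 0.
Insert 392: h=2, slots 2,3 occupied => index 4.
Table: [622, ., 717, 275, 392, ., ., ., ., ., ., ., .]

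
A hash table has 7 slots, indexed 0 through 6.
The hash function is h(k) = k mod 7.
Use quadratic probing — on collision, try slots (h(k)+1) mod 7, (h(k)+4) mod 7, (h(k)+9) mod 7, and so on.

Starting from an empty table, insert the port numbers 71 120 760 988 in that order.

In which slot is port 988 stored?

5

71: h=1 -> slot 1
120: h=1, probe 1,2 -> slot 2
760: h=4 -> slot 4
988: h=1, probe 1,2,5 -> slot 5
Table: [., 71, 120, ., 760, 988, .]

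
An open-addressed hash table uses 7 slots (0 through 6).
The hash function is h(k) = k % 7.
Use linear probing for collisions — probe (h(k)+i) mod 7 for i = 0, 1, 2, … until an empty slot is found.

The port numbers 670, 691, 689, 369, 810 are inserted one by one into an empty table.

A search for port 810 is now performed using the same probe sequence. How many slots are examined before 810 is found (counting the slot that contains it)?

4

Insert 670: h=5, slot 5 empty => index 5.
Insert 691: h=5, slot 5 occupied => index 6.
Insert 689: h=3, slot 3 empty => index 3.
Insert 369: h=5, slots 5,6 occupied => index 0.
Insert 810: h=5, slots 5,6,0 occupied => index 1.
Table: [369, 810, _, 689, _, 670, 691]
Lookup 810: h=5, probe 5,6,0,1 → found at 1.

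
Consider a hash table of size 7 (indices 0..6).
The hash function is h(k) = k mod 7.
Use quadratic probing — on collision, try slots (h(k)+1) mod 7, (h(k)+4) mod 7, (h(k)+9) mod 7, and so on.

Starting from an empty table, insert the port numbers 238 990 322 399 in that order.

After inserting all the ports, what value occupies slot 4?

399

238: h=0 => slot 0
990: h=3 => slot 3
322: h=0, probe 0,1 => slot 1
399: h=0, probe 0,1,4 => slot 4
Table: [238, 322, ., 990, 399, ., .]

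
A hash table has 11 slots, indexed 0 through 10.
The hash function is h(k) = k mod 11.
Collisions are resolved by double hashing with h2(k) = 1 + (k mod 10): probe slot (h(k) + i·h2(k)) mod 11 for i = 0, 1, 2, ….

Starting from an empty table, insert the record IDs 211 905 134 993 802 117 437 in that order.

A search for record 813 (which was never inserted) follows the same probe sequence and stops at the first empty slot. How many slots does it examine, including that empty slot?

Insert 211: h=2, slot 2 empty → index 2.
Insert 905: h=3, slot 3 empty → index 3.
Insert 134: h=2, h2=5, slot 2 occupied → index 7.
Insert 993: h=3, h2=4, slots 3,7 occupied → index 0.
Insert 802: h=10, slot 10 empty → index 10.
Insert 117: h=7, h2=8, slot 7 occupied → index 4.
Insert 437: h=8, slot 8 empty → index 8.
Table: [993, —, 211, 905, 117, —, —, 134, 437, —, 802]
Lookup 813: h=10, h2=4, probe 10,3,7,0,4,8,1 → slot 1 empty, not found.

7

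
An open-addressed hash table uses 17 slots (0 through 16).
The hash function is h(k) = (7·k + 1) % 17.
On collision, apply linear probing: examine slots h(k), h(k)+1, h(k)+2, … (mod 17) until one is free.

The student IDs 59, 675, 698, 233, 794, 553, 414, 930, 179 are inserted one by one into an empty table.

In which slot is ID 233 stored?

59: h=6 → slot 6
675: h=0 → slot 0
698: h=8 → slot 8
233: h=0, probe 0,1 → slot 1
794: h=0, probe 0,1,2 → slot 2
553: h=13 → slot 13
414: h=9 → slot 9
930: h=0, probe 0,1,2,3 → slot 3
179: h=13, probe 13,14 → slot 14
Table: [675, 233, 794, 930, _, _, 59, _, 698, 414, _, _, _, 553, 179, _, _]

1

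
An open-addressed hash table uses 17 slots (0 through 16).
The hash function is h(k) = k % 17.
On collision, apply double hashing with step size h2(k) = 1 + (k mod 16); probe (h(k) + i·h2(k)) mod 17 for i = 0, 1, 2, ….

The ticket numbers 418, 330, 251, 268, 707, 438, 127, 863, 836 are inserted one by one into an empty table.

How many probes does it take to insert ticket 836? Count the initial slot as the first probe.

4

418 hashes to 10; slot 10 is free → place at 10.
330 hashes to 7; slot 7 is free → place at 7.
251 hashes to 13; slot 13 is free → place at 13.
268 hashes to 13, h2=13; 13 taken → place at 9.
707 hashes to 10, h2=4; 10 taken → place at 14.
438 hashes to 13, h2=7; 13 taken → place at 3.
127 hashes to 8; slot 8 is free → place at 8.
863 hashes to 13, h2=16; 13 taken → place at 12.
836 hashes to 3, h2=5; 3,8,13 taken → place at 1.
Table: [-, 836, -, 438, -, -, -, 330, 127, 268, 418, -, 863, 251, 707, -, -]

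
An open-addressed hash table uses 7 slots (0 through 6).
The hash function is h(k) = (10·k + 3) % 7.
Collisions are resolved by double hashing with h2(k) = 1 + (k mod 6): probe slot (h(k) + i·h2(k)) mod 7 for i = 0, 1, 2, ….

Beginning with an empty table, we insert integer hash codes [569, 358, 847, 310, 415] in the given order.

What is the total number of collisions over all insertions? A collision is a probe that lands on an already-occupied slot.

2

Insert 569: h=2, slot 2 empty → index 2.
Insert 358: h=6, slot 6 empty → index 6.
Insert 847: h=3, slot 3 empty → index 3.
Insert 310: h=2, h2=5, slot 2 occupied → index 0.
Insert 415: h=2, h2=2, slot 2 occupied → index 4.
Table: [310, _, 569, 847, 415, _, 358]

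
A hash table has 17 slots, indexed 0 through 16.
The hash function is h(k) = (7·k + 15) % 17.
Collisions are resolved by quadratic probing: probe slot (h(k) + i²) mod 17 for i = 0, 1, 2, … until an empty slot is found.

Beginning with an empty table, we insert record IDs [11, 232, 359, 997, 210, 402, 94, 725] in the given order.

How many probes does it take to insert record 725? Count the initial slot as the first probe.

11: h=7 => slot 7
232: h=7, probe 7,8 => slot 8
359: h=12 => slot 12
997: h=7, probe 7,8,11 => slot 11
210: h=6 => slot 6
402: h=7, probe 7,8,11,16 => slot 16
94: h=10 => slot 10
725: h=7, probe 7,8,11,16,6,15 => slot 15
Table: [∅, ∅, ∅, ∅, ∅, ∅, 210, 11, 232, ∅, 94, 997, 359, ∅, ∅, 725, 402]

6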